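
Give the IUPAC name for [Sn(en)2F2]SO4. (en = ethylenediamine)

bis(ethylenediamine)difluorotin(IV) sulfate

The 1 sulfate counter-ion carries a total charge of -2, so each complex ion is 2+.
Ligand charges: 2×ethylenediamine (neutral), 2×fluoro (-1 each); total -2. So Sn + (-2) = 2+, giving Sn = +4.
Ligands are named alphabetically: ethylenediamine before fluoro.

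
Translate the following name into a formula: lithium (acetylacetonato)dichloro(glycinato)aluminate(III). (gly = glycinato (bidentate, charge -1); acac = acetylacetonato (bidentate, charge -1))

Ligands: 1 glycinato (gly, -1), 2 chloro (Cl, -1), 1 acetylacetonato (acac, -1). Ligand charge sum = -4.
Charge balance with lithium (+1) requires 1 complex ion per 1 lithium.

Li[Al(acac)Cl2(gly)]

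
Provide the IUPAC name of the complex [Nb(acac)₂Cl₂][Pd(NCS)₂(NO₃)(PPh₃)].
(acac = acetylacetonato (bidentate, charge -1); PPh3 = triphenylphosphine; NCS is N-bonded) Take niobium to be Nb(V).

bis(acetylacetonato)dichloroniobium(V) diisothiocyanatonitrato(triphenylphosphine)palladate(II)

Both ions are complex: the cation is named first with the plain metal name, the anion second with the -ate form; each ion's ligands are alphabetised independently.
Nb is given as +5; the cation's ligand charges sum to -4, so the complex cation is 1+.
A 1:1 salt means the anion carries the equal and opposite charge, 1−.
Anion: ligand charges sum to -3; for the ion to be 1−, Pd = +2.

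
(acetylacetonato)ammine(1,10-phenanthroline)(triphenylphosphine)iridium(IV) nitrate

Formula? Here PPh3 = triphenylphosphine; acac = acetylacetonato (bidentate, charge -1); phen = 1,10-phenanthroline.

Ligands: 1 triphenylphosphine (PPh3, neutral), 1 acetylacetonato (acac, -1), 1 1,10-phenanthroline (phen, neutral), 1 ammine (NH3, neutral). Ligand charge sum = -1.
With Ir in oxidation state +4, the complex ion is [Ir...]^3+.
Charge balance with nitrate (-1) requires 1 complex ion per 3 nitrate.

[Ir(acac)(NH3)(phen)(PPh3)](NO3)3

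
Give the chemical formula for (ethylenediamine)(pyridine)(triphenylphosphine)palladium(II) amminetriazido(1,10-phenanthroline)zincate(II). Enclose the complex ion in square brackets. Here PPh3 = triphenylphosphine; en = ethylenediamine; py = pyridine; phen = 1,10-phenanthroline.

[Pd(en)(PPh3)(py)][Zn(N3)3(NH3)(phen)]2

Cation [Pd…]: ligand charges 0, Pd(II) ⇒ ion charge 2+.
Anion [Zn…]: ligand charges -3, Zn(II) ⇒ ion charge 1−.
One 2+ cation requires 2 of the 1− anion.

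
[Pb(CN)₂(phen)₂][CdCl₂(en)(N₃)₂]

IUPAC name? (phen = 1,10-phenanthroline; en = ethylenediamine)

dicyanobis(1,10-phenanthroline)lead(IV) diazidodichloro(ethylenediamine)cadmate(II)

Cadmium is always +2 in its complexes; the anion's ligand charges sum to -4, so the complex anion is 2−.
A 1:1 salt means the cation carries the equal and opposite charge, 2+.
Cation: ligand charges sum to -2; for the ion to be 2+, Pb = +4.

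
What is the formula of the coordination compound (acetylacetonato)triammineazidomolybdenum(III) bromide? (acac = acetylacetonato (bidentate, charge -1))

[Mo(acac)(N3)(NH3)3]Br

Ligands: 1 acetylacetonato (acac, -1), 1 azido (N3, -1), 3 ammine (NH3, neutral). Ligand charge sum = -2.
Charge balance with bromide (-1) requires 1 complex ion per 1 bromide.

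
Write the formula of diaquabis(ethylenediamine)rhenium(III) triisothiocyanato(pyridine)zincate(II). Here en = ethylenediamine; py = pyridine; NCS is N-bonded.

[Re(en)2(H2O)2][Zn(NCS)3(py)]3

Cation [Re…]: ligand charges 0, Re(III) ⇒ ion charge 3+.
Anion [Zn…]: ligand charges -3, Zn(II) ⇒ ion charge 1−.
One 3+ cation requires 3 of the 1− anion.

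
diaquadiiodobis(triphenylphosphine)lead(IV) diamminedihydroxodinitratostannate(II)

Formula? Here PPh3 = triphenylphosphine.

Cation [Pb…]: ligand charges -2, Pb(IV) ⇒ ion charge 2+.
Anion [Sn…]: ligand charges -4, Sn(II) ⇒ ion charge 2−.
One 2+ cation balances one 2− anion.

[Pb(H2O)2I2(PPh3)2][Sn(NH3)2(NO3)2(OH)2]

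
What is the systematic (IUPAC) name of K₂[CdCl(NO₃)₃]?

potassium chlorotrinitratocadmate(II)

The 2 potassium counter-ions carry a total charge of +2, so each complex ion is 2−.
Ligand charges: 1×chloro (-1 each), 3×nitrato (-1 each); total -4. So Cd + (-4) = 2−, giving Cd = +2.
The complex ion is anionic, so cadmium takes the -ate form cadmate(II).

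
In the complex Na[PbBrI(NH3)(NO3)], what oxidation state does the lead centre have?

1 sodium outside the brackets (+1 each) → the complex ion is 1−.
Ligand charges: 1×NO3 = -1; 1×I = -1; 1×NH3 neutral; 1×Br = -1; sum -3.
Pb + (-3) = 1− ⇒ Pb is +2.

+2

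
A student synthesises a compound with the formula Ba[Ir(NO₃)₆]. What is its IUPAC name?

The 1 barium counter-ion carries a total charge of +2, so each complex ion is 2−.
Ligand charges: 6×nitrato (-1 each); total -6. So Ir + (-6) = 2−, giving Ir = +4.
The complex ion is anionic, so iridium takes the -ate form iridate(IV).

barium hexanitratoiridate(IV)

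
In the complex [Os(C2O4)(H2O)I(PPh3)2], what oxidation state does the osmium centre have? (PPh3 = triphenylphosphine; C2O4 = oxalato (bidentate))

No counter-ion: the bracketed complex is neutral.
Ligand charges: 2×PPh3 neutral; 1×C2O4 = -2; 1×I = -1; 1×H2O neutral; sum -3.
Os + (-3) = 0 ⇒ Os is +3.

+3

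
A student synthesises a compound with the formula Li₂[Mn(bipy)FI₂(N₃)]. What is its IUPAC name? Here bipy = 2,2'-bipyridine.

lithium azido(2,2'-bipyridine)fluorodiiodomanganate(II)

The 2 lithium counter-ions carry a total charge of +2, so each complex ion is 2−.
Ligand charges: 2×iodo (-1 each), 1×2,2'-bipyridine (neutral), 1×azido (-1 each), 1×fluoro (-1 each); total -4. So Mn + (-4) = 2−, giving Mn = +2.
The complex ion is anionic, so manganese takes the -ate form manganate(II).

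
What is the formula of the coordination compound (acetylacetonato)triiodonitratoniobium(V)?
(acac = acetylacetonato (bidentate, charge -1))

Ligands: 1 nitrato (NO3, -1), 3 iodo (I, -1), 1 acetylacetonato (acac, -1). Ligand charge sum = -5.
With Nb in oxidation state +5, the complex ion is [Nb...].

[Nb(acac)I3(NO3)]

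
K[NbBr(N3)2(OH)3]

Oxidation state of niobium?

+5

1 potassium outside the brackets (+1 each) → the complex ion is 1−.
Ligand charges: 1×Br = -1; 3×OH = -3; 2×N3 = -2; sum -6.
Nb + (-6) = 1− ⇒ Nb is +5.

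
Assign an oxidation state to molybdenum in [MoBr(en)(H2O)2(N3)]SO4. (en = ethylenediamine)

1 sulfate outside the brackets (-2 each) → the complex ion is 2+.
Ligand charges: 1×Br = -1; 1×en neutral; 1×N3 = -1; 2×H2O neutral; sum -2.
Mo + (-2) = 2+ ⇒ Mo is +4.

+4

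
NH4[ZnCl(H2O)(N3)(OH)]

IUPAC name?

The 1 ammonium counter-ion carries a total charge of +1, so each complex ion is 1−.
Ligand charges: 1×hydroxo (-1 each), 1×aqua (neutral), 1×chloro (-1 each), 1×azido (-1 each); total -3. So Zn + (-3) = 1−, giving Zn = +2.
Ligands are named alphabetically: aqua before azido before chloro before hydroxo.
The complex ion is anionic, so zinc takes the -ate form zincate(II).

ammonium aquaazidochlorohydroxozincate(II)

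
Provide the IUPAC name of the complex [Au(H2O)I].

aquaiodogold(I)

There is no counter-ion, so the complex is neutral overall.
Ligand charges: 1×aqua (neutral), 1×iodo (-1 each); total -1. So Au + (-1) = 0, giving Au = +1.
Ligands are named alphabetically: aqua before iodo.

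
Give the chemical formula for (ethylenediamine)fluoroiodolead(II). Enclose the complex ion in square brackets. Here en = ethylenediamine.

[Pb(en)FI]

Ligands: 1 fluoro (F, -1), 1 ethylenediamine (en, neutral), 1 iodo (I, -1). Ligand charge sum = -2.
With Pb in oxidation state +2, the complex ion is [Pb...].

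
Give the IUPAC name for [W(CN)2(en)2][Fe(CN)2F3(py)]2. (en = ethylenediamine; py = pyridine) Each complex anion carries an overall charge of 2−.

dicyanobis(ethylenediamine)tungsten(VI) dicyanotrifluoro(pyridine)ferrate(III)

Both ions are complex: the cation is named first with the plain metal name, the anion second with the -ate form; each ion's ligands are alphabetised independently.
The complex anion is given as 2−; its ligand charges sum to -5, so Fe = +3.
With 2 anions per cation, the cation must be 2×2 = 4+.
Cation: ligand charges sum to -2; for the ion to be 4+, W = +6.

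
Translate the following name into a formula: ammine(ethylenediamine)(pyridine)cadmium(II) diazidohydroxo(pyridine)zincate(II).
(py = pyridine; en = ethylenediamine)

Cation [Cd…]: ligand charges 0, Cd(II) ⇒ ion charge 2+.
Anion [Zn…]: ligand charges -3, Zn(II) ⇒ ion charge 1−.
One 2+ cation requires 2 of the 1− anion.

[Cd(en)(NH3)(py)][Zn(N3)2(OH)(py)]2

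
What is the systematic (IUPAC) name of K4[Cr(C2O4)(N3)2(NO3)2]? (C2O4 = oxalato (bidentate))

The 4 potassium counter-ions carry a total charge of +4, so each complex ion is 4−.
Ligand charges: 2×nitrato (-1 each), 1×oxalato (-2 each), 2×azido (-1 each); total -6. So Cr + (-6) = 4−, giving Cr = +2.
The complex ion is anionic, so chromium takes the -ate form chromate(II).

potassium diazidodinitratooxalatochromate(II)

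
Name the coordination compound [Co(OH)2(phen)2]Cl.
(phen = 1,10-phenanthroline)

The 1 chloride counter-ion carries a total charge of -1, so each complex ion is 1+.
Ligand charges: 2×1,10-phenanthroline (neutral), 2×hydroxo (-1 each); total -2. So Co + (-2) = 1+, giving Co = +3.
Ligands are named alphabetically: hydroxo before phenanthroline.

dihydroxobis(1,10-phenanthroline)cobalt(III) chloride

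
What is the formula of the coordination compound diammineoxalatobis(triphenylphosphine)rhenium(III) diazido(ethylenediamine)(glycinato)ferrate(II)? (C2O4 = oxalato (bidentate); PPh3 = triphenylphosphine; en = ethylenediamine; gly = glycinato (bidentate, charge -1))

[Re(C2O4)(NH3)2(PPh3)2][Fe(en)(gly)(N3)2]

Cation [Re…]: ligand charges -2, Re(III) ⇒ ion charge 1+.
Anion [Fe…]: ligand charges -3, Fe(II) ⇒ ion charge 1−.
One 1+ cation balances one 1− anion.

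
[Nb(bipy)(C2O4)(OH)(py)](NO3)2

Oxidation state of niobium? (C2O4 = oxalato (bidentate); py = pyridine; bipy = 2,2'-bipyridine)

+5

2 nitrate outside the brackets (-1 each) → the complex ion is 2+.
Ligand charges: 1×C2O4 = -2; 1×OH = -1; 1×py neutral; 1×bipy neutral; sum -3.
Nb + (-3) = 2+ ⇒ Nb is +5.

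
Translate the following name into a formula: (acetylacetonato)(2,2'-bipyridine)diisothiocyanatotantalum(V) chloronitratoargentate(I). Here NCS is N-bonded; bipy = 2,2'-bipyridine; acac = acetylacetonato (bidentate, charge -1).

Cation [Ta…]: ligand charges -3, Ta(V) ⇒ ion charge 2+.
Anion [Ag…]: ligand charges -2, Ag(I) ⇒ ion charge 1−.
One 2+ cation requires 2 of the 1− anion.

[Ta(acac)(bipy)(NCS)2][AgCl(NO3)]2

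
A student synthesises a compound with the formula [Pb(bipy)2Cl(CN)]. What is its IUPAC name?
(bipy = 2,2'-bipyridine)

bis(2,2'-bipyridine)chlorocyanolead(II)

There is no counter-ion, so the complex is neutral overall.
Ligand charges: 2×2,2'-bipyridine (neutral), 1×cyano (-1 each), 1×chloro (-1 each); total -2. So Pb + (-2) = 0, giving Pb = +2.
Ligands are named alphabetically: bipyridine before chloro before cyano.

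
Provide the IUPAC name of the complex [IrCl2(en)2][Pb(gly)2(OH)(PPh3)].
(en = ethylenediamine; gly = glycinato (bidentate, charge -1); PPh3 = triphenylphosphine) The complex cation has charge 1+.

Both ions are complex: the cation is named first with the plain metal name, the anion second with the -ate form; each ion's ligands are alphabetised independently.
The complex cation is given as 1+; its ligand charges sum to -2, so Ir = +3.
A 1:1 salt means the anion carries the equal and opposite charge, 1−.
Anion: ligand charges sum to -3; for the ion to be 1−, Pb = +2.

dichlorobis(ethylenediamine)iridium(III) bis(glycinato)hydroxo(triphenylphosphine)plumbate(II)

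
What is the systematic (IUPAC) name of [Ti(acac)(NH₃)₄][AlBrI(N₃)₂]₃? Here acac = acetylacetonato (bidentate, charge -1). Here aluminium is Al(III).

Al is given as +3; the anion's ligand charges sum to -4, so the complex anion is 1−.
With 3 anions per cation, the cation must be 3×1 = 3+.
Cation: ligand charges sum to -1; for the ion to be 3+, Ti = +4.

(acetylacetonato)tetraamminetitanium(IV) diazidobromoiodoaluminate(III)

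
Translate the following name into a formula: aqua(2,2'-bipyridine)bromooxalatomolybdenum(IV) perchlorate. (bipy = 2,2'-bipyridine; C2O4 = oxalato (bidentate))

[Mo(bipy)Br(C2O4)(H2O)]ClO4

Ligands: 1 aqua (H2O, neutral), 1 2,2'-bipyridine (bipy, neutral), 1 oxalato (C2O4, -2), 1 bromo (Br, -1). Ligand charge sum = -3.
Charge balance with perchlorate (-1) requires 1 complex ion per 1 perchlorate.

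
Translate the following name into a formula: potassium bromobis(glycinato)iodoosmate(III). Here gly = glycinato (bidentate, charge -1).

Ligands: 2 glycinato (gly, -1), 1 iodo (I, -1), 1 bromo (Br, -1). Ligand charge sum = -4.
With Os in oxidation state +3, the complex ion is [Os...]^1−.
Charge balance with potassium (+1) requires 1 complex ion per 1 potassium.

K[OsBr(gly)2I]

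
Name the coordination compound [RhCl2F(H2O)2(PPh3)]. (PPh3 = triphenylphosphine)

diaquadichlorofluoro(triphenylphosphine)rhodium(III)

There is no counter-ion, so the complex is neutral overall.
Ligand charges: 1×fluoro (-1 each), 1×triphenylphosphine (neutral), 2×chloro (-1 each), 2×aqua (neutral); total -3. So Rh + (-3) = 0, giving Rh = +3.
Ligands are named alphabetically: aqua before chloro before fluoro before triphenylphosphine.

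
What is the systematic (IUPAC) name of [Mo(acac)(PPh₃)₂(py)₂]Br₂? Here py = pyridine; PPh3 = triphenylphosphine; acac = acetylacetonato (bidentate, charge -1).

(acetylacetonato)bis(pyridine)bis(triphenylphosphine)molybdenum(III) bromide

The 2 bromide counter-ions carry a total charge of -2, so each complex ion is 2+.
Ligand charges: 2×pyridine (neutral), 2×triphenylphosphine (neutral), 1×acetylacetonato (-1 each); total -1. So Mo + (-1) = 2+, giving Mo = +3.
Ligands are named alphabetically: acetylacetonato before pyridine before triphenylphosphine.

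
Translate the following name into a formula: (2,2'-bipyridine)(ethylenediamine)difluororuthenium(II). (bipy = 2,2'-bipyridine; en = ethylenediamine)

Ligands: 1 2,2'-bipyridine (bipy, neutral), 2 fluoro (F, -1), 1 ethylenediamine (en, neutral). Ligand charge sum = -2.
With Ru in oxidation state +2, the complex ion is [Ru...].

[Ru(bipy)(en)F2]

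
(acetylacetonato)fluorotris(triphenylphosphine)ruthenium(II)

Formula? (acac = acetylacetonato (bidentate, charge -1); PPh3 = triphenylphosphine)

Ligands: 1 acetylacetonato (acac, -1), 3 triphenylphosphine (PPh3, neutral), 1 fluoro (F, -1). Ligand charge sum = -2.
With Ru in oxidation state +2, the complex ion is [Ru...].

[Ru(acac)F(PPh3)3]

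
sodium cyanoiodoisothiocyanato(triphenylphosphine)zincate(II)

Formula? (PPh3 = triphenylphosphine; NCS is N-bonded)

Na[Zn(CN)I(NCS)(PPh3)]

Ligands: 1 iodo (I, -1), 1 triphenylphosphine (PPh3, neutral), 1 isothiocyanato (NCS, -1), 1 cyano (CN, -1). Ligand charge sum = -3.
Charge balance with sodium (+1) requires 1 complex ion per 1 sodium.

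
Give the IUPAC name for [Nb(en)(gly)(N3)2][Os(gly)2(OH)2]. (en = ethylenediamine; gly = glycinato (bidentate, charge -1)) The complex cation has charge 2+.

diazido(ethylenediamine)(glycinato)niobium(V) bis(glycinato)dihydroxoosmate(II)

Both ions are complex: the cation is named first with the plain metal name, the anion second with the -ate form; each ion's ligands are alphabetised independently.
The complex cation is given as 2+; its ligand charges sum to -3, so Nb = +5.
A 1:1 salt means the anion carries the equal and opposite charge, 2−.
Anion: ligand charges sum to -4; for the ion to be 2−, Os = +2.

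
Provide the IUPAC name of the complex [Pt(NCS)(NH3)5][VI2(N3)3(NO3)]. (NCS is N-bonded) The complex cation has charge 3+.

pentaammineisothiocyanatoplatinum(IV) triazidodiiodonitratovanadate(III)

Both ions are complex: the cation is named first with the plain metal name, the anion second with the -ate form; each ion's ligands are alphabetised independently.
The complex cation is given as 3+; its ligand charges sum to -1, so Pt = +4.
A 1:1 salt means the anion carries the equal and opposite charge, 3−.
Anion: ligand charges sum to -6; for the ion to be 3−, V = +3.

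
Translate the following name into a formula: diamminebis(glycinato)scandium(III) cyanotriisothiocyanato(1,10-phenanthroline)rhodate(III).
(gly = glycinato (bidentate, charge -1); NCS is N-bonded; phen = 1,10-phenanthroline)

[Sc(gly)2(NH3)2][Rh(CN)(NCS)3(phen)]

Cation [Sc…]: ligand charges -2, Sc(III) ⇒ ion charge 1+.
Anion [Rh…]: ligand charges -4, Rh(III) ⇒ ion charge 1−.
One 1+ cation balances one 1− anion.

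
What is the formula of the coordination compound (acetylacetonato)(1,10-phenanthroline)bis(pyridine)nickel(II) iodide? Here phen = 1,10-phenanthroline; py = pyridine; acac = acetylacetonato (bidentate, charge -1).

Ligands: 1 1,10-phenanthroline (phen, neutral), 2 pyridine (py, neutral), 1 acetylacetonato (acac, -1). Ligand charge sum = -1.
With Ni in oxidation state +2, the complex ion is [Ni...]^1+.
Charge balance with iodide (-1) requires 1 complex ion per 1 iodide.

[Ni(acac)(phen)(py)2]I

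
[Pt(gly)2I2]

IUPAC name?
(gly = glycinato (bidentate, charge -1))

bis(glycinato)diiodoplatinum(IV)

There is no counter-ion, so the complex is neutral overall.
Ligand charges: 2×glycinato (-1 each), 2×iodo (-1 each); total -4. So Pt + (-4) = 0, giving Pt = +4.
Ligands are named alphabetically: glycinato before iodo.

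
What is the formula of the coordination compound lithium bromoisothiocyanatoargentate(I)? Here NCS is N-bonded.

Li[AgBr(NCS)]

Ligands: 1 isothiocyanato (NCS, -1), 1 bromo (Br, -1). Ligand charge sum = -2.
Charge balance with lithium (+1) requires 1 complex ion per 1 lithium.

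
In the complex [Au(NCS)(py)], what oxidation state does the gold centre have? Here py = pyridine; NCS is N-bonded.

+1

No counter-ion: the bracketed complex is neutral.
Ligand charges: 1×py neutral; 1×NCS = -1; sum -1.
Au + (-1) = 0 ⇒ Au is +1.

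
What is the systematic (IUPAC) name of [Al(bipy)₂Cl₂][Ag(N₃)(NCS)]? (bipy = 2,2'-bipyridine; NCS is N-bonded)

Both ions are complex: the cation is named first with the plain metal name, the anion second with the -ate form; each ion's ligands are alphabetised independently.
Aluminium is always +3 in its complexes; the cation's ligand charges sum to -2, so the complex cation is 1+.
A 1:1 salt means the anion carries the equal and opposite charge, 1−.
Anion: ligand charges sum to -2; for the ion to be 1−, Ag = +1.

bis(2,2'-bipyridine)dichloroaluminium(III) azidoisothiocyanatoargentate(I)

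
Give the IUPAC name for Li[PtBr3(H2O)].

The 1 lithium counter-ion carries a total charge of +1, so each complex ion is 1−.
Ligand charges: 1×aqua (neutral), 3×bromo (-1 each); total -3. So Pt + (-3) = 1−, giving Pt = +2.
The complex ion is anionic, so platinum takes the -ate form platinate(II).

lithium aquatribromoplatinate(II)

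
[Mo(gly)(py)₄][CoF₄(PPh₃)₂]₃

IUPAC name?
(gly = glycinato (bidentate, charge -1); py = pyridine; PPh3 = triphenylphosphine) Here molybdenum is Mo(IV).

(glycinato)tetrakis(pyridine)molybdenum(IV) tetrafluorobis(triphenylphosphine)cobaltate(III)

Both ions are complex: the cation is named first with the plain metal name, the anion second with the -ate form; each ion's ligands are alphabetised independently.
Mo is given as +4; the cation's ligand charges sum to -1, so the complex cation is 3+.
With 3 anions per cation, each anion must be 3/3 = 1−.
Anion: ligand charges sum to -4; for the ion to be 1−, Co = +3.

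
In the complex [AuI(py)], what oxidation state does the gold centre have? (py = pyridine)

No counter-ion: the bracketed complex is neutral.
Ligand charges: 1×I = -1; 1×py neutral; sum -1.
Au + (-1) = 0 ⇒ Au is +1.

+1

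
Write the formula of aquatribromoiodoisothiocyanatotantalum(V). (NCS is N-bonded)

Ligands: 1 isothiocyanato (NCS, -1), 3 bromo (Br, -1), 1 iodo (I, -1), 1 aqua (H2O, neutral). Ligand charge sum = -5.
With Ta in oxidation state +5, the complex ion is [Ta...].

[TaBr3(H2O)I(NCS)]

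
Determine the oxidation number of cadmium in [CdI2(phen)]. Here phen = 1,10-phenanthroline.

+2

No counter-ion: the bracketed complex is neutral.
Ligand charges: 1×phen neutral; 2×I = -2; sum -2.
Cd + (-2) = 0 ⇒ Cd is +2.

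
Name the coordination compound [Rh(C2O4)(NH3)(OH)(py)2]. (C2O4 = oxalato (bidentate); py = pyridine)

There is no counter-ion, so the complex is neutral overall.
Ligand charges: 1×oxalato (-2 each), 1×hydroxo (-1 each), 1×ammine (neutral), 2×pyridine (neutral); total -3. So Rh + (-3) = 0, giving Rh = +3.
Ligands are named alphabetically: ammine before hydroxo before oxalato before pyridine.

amminehydroxooxalatobis(pyridine)rhodium(III)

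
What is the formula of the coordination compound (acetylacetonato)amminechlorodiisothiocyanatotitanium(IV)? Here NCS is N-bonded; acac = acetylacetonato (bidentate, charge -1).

[Ti(acac)Cl(NCS)2(NH3)]

Ligands: 1 chloro (Cl, -1), 1 ammine (NH3, neutral), 2 isothiocyanato (NCS, -1), 1 acetylacetonato (acac, -1). Ligand charge sum = -4.
With Ti in oxidation state +4, the complex ion is [Ti...].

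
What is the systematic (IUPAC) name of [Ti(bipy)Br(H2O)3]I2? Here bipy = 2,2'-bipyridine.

The 2 iodide counter-ions carry a total charge of -2, so each complex ion is 2+.
Ligand charges: 3×aqua (neutral), 1×bromo (-1 each), 1×2,2'-bipyridine (neutral); total -1. So Ti + (-1) = 2+, giving Ti = +3.
Ligands are named alphabetically: aqua before bipyridine before bromo.

triaqua(2,2'-bipyridine)bromotitanium(III) iodide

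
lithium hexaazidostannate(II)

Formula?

Ligands: 6 azido (N3, -1). Ligand charge sum = -6.
With Sn in oxidation state +2, the complex ion is [Sn...]^4−.
Charge balance with lithium (+1) requires 1 complex ion per 4 lithium.

Li4[Sn(N3)6]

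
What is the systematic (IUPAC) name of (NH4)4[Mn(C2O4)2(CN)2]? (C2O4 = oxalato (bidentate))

ammonium dicyanodioxalatomanganate(II)

The 4 ammonium counter-ions carry a total charge of +4, so each complex ion is 4−.
Ligand charges: 2×oxalato (-2 each), 2×cyano (-1 each); total -6. So Mn + (-6) = 4−, giving Mn = +2.
Ligands are named alphabetically: cyano before oxalato.
The complex ion is anionic, so manganese takes the -ate form manganate(II).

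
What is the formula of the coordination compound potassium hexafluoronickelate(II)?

Ligands: 6 fluoro (F, -1). Ligand charge sum = -6.
With Ni in oxidation state +2, the complex ion is [Ni...]^4−.
Charge balance with potassium (+1) requires 1 complex ion per 4 potassium.

K4[NiF6]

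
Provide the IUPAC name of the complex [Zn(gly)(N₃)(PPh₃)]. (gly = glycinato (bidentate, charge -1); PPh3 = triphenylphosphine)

azido(glycinato)(triphenylphosphine)zinc(II)

There is no counter-ion, so the complex is neutral overall.
Ligand charges: 1×azido (-1 each), 1×glycinato (-1 each), 1×triphenylphosphine (neutral); total -2. So Zn + (-2) = 0, giving Zn = +2.
Ligands are named alphabetically: azido before glycinato before triphenylphosphine.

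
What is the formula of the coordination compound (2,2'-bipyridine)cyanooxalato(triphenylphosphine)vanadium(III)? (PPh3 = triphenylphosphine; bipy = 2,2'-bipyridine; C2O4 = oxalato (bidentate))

[V(bipy)(C2O4)(CN)(PPh3)]

Ligands: 1 triphenylphosphine (PPh3, neutral), 1 2,2'-bipyridine (bipy, neutral), 1 oxalato (C2O4, -2), 1 cyano (CN, -1). Ligand charge sum = -3.
With V in oxidation state +3, the complex ion is [V...].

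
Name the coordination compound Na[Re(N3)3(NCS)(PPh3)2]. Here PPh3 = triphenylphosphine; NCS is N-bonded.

sodium triazidoisothiocyanatobis(triphenylphosphine)rhenate(III)

The 1 sodium counter-ion carries a total charge of +1, so each complex ion is 1−.
Ligand charges: 3×azido (-1 each), 2×triphenylphosphine (neutral), 1×isothiocyanato (-1 each); total -4. So Re + (-4) = 1−, giving Re = +3.
Ligands are named alphabetically: azido before isothiocyanato before triphenylphosphine.
The complex ion is anionic, so rhenium takes the -ate form rhenate(III).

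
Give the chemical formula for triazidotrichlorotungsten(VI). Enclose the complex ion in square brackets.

[WCl3(N3)3]

Ligands: 3 chloro (Cl, -1), 3 azido (N3, -1). Ligand charge sum = -6.
With W in oxidation state +6, the complex ion is [W...].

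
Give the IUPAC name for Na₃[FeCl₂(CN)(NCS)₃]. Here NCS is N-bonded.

sodium dichlorocyanotriisothiocyanatoferrate(III)

The 3 sodium counter-ions carry a total charge of +3, so each complex ion is 3−.
Ligand charges: 2×chloro (-1 each), 3×isothiocyanato (-1 each), 1×cyano (-1 each); total -6. So Fe + (-6) = 3−, giving Fe = +3.
The complex ion is anionic, so iron takes the -ate form ferrate(III).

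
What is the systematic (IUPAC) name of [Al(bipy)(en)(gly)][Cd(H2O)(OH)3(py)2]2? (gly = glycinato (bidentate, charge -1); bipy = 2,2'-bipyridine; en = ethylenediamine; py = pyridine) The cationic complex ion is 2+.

(2,2'-bipyridine)(ethylenediamine)(glycinato)aluminium(III) aquatrihydroxobis(pyridine)cadmate(II)

Both ions are complex: the cation is named first with the plain metal name, the anion second with the -ate form; each ion's ligands are alphabetised independently.
The complex cation is given as 2+; its ligand charges sum to -1, so Al = +3.
With 2 anions per cation, each anion must be 2/2 = 1−.
Anion: ligand charges sum to -3; for the ion to be 1−, Cd = +2.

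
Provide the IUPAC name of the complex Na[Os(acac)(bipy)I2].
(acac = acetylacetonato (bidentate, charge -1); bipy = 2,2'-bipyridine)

The 1 sodium counter-ion carries a total charge of +1, so each complex ion is 1−.
Ligand charges: 1×acetylacetonato (-1 each), 1×2,2'-bipyridine (neutral), 2×iodo (-1 each); total -3. So Os + (-3) = 1−, giving Os = +2.
Ligands are named alphabetically: acetylacetonato before bipyridine before iodo.
The complex ion is anionic, so osmium takes the -ate form osmate(II).

sodium (acetylacetonato)(2,2'-bipyridine)diiodoosmate(II)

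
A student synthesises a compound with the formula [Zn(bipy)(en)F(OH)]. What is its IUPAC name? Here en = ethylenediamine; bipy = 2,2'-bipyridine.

(2,2'-bipyridine)(ethylenediamine)fluorohydroxozinc(II)

There is no counter-ion, so the complex is neutral overall.
Ligand charges: 1×fluoro (-1 each), 1×hydroxo (-1 each), 1×ethylenediamine (neutral), 1×2,2'-bipyridine (neutral); total -2. So Zn + (-2) = 0, giving Zn = +2.
Ligands are named alphabetically: bipyridine before ethylenediamine before fluoro before hydroxo.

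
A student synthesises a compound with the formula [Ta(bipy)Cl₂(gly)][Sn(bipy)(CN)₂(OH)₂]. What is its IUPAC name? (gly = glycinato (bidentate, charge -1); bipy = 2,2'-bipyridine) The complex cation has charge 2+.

(2,2'-bipyridine)dichloro(glycinato)tantalum(V) (2,2'-bipyridine)dicyanodihydroxostannate(II)

The complex cation is given as 2+; its ligand charges sum to -3, so Ta = +5.
A 1:1 salt means the anion carries the equal and opposite charge, 2−.
Anion: ligand charges sum to -4; for the ion to be 2−, Sn = +2.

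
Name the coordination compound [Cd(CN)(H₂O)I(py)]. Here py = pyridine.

There is no counter-ion, so the complex is neutral overall.
Ligand charges: 1×aqua (neutral), 1×pyridine (neutral), 1×cyano (-1 each), 1×iodo (-1 each); total -2. So Cd + (-2) = 0, giving Cd = +2.
Ligands are named alphabetically: aqua before cyano before iodo before pyridine.

aquacyanoiodo(pyridine)cadmium(II)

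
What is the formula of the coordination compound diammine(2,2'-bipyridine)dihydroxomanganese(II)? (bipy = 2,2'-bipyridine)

[Mn(bipy)(NH3)2(OH)2]

Ligands: 2 ammine (NH3, neutral), 1 2,2'-bipyridine (bipy, neutral), 2 hydroxo (OH, -1). Ligand charge sum = -2.
With Mn in oxidation state +2, the complex ion is [Mn...].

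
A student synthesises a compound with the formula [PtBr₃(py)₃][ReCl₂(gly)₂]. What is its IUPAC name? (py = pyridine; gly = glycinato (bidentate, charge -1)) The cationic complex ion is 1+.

tribromotris(pyridine)platinum(IV) dichlorobis(glycinato)rhenate(III)

The complex cation is given as 1+; its ligand charges sum to -3, so Pt = +4.
A 1:1 salt means the anion carries the equal and opposite charge, 1−.
Anion: ligand charges sum to -4; for the ion to be 1−, Re = +3.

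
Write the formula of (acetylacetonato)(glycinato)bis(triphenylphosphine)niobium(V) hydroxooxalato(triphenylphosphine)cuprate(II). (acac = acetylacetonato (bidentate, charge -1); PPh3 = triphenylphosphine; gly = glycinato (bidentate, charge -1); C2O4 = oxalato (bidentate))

[Nb(acac)(gly)(PPh3)2][Cu(C2O4)(OH)(PPh3)]3

Cation [Nb…]: ligand charges -2, Nb(V) ⇒ ion charge 3+.
Anion [Cu…]: ligand charges -3, Cu(II) ⇒ ion charge 1−.
One 3+ cation requires 3 of the 1− anion.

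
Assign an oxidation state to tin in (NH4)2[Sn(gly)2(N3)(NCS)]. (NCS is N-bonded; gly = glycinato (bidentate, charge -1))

+2

2 ammonium outside the brackets (+1 each) → the complex ion is 2−.
Ligand charges: 1×NCS = -1; 2×gly = -2; 1×N3 = -1; sum -4.
Sn + (-4) = 2− ⇒ Sn is +2.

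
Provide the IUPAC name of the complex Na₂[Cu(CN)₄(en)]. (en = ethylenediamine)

sodium tetracyano(ethylenediamine)cuprate(II)

The 2 sodium counter-ions carry a total charge of +2, so each complex ion is 2−.
Ligand charges: 1×ethylenediamine (neutral), 4×cyano (-1 each); total -4. So Cu + (-4) = 2−, giving Cu = +2.
Ligands are named alphabetically: cyano before ethylenediamine.
The complex ion is anionic, so copper takes the -ate form cuprate(II).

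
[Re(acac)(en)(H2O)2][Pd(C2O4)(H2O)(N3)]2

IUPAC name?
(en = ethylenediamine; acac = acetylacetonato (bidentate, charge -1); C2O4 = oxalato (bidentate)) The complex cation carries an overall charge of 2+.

The complex cation is given as 2+; its ligand charges sum to -1, so Re = +3.
With 2 anions per cation, each anion must be 2/2 = 1−.
Anion: ligand charges sum to -3; for the ion to be 1−, Pd = +2.

(acetylacetonato)diaqua(ethylenediamine)rhenium(III) aquaazidooxalatopalladate(II)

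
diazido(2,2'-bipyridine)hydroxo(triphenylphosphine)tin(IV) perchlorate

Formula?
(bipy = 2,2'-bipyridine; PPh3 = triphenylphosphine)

[Sn(bipy)(N3)2(OH)(PPh3)]ClO4

Ligands: 1 2,2'-bipyridine (bipy, neutral), 2 azido (N3, -1), 1 triphenylphosphine (PPh3, neutral), 1 hydroxo (OH, -1). Ligand charge sum = -3.
With Sn in oxidation state +4, the complex ion is [Sn...]^1+.
Charge balance with perchlorate (-1) requires 1 complex ion per 1 perchlorate.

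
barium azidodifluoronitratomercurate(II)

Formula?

Ligands: 2 fluoro (F, -1), 1 nitrato (NO3, -1), 1 azido (N3, -1). Ligand charge sum = -4.
With Hg in oxidation state +2, the complex ion is [Hg...]^2−.
Charge balance with barium (+2) requires 1 complex ion per 1 barium.

Ba[HgF2(N3)(NO3)]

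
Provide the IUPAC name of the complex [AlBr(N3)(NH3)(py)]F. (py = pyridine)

ammineazidobromo(pyridine)aluminium(III) fluoride

The 1 fluoride counter-ion carries a total charge of -1, so each complex ion is 1+.
Ligand charges: 1×azido (-1 each), 1×pyridine (neutral), 1×ammine (neutral), 1×bromo (-1 each); total -2. So Al + (-2) = 1+, giving Al = +3.
Ligands are named alphabetically: ammine before azido before bromo before pyridine.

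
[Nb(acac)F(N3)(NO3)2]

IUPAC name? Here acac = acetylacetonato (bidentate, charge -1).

(acetylacetonato)azidofluorodinitratoniobium(V)

There is no counter-ion, so the complex is neutral overall.
Ligand charges: 1×azido (-1 each), 1×fluoro (-1 each), 2×nitrato (-1 each), 1×acetylacetonato (-1 each); total -5. So Nb + (-5) = 0, giving Nb = +5.
Ligands are named alphabetically: acetylacetonato before azido before fluoro before nitrato.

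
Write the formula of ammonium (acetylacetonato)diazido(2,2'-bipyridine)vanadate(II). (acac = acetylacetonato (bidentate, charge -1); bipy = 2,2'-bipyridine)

Ligands: 2 azido (N3, -1), 1 acetylacetonato (acac, -1), 1 2,2'-bipyridine (bipy, neutral). Ligand charge sum = -3.
With V in oxidation state +2, the complex ion is [V...]^1−.
Charge balance with ammonium (+1) requires 1 complex ion per 1 ammonium.

NH4[V(acac)(bipy)(N3)2]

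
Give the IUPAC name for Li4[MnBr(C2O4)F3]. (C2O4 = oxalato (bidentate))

lithium bromotrifluorooxalatomanganate(II)

The 4 lithium counter-ions carry a total charge of +4, so each complex ion is 4−.
Ligand charges: 1×oxalato (-2 each), 1×bromo (-1 each), 3×fluoro (-1 each); total -6. So Mn + (-6) = 4−, giving Mn = +2.
The complex ion is anionic, so manganese takes the -ate form manganate(II).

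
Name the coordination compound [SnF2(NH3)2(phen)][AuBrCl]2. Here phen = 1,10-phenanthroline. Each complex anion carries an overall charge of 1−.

diamminedifluoro(1,10-phenanthroline)tin(IV) bromochloroaurate(I)

Both ions are complex: the cation is named first with the plain metal name, the anion second with the -ate form; each ion's ligands are alphabetised independently.
The complex anion is given as 1−; its ligand charges sum to -2, so Au = +1.
With 2 anions per cation, the cation must be 2×1 = 2+.
Cation: ligand charges sum to -2; for the ion to be 2+, Sn = +4.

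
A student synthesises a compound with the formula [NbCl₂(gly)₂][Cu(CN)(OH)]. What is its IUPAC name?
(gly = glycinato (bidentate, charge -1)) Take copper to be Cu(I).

dichlorobis(glycinato)niobium(V) cyanohydroxocuprate(I)

Cu is given as +1; the anion's ligand charges sum to -2, so the complex anion is 1−.
A 1:1 salt means the cation carries the equal and opposite charge, 1+.
Cation: ligand charges sum to -4; for the ion to be 1+, Nb = +5.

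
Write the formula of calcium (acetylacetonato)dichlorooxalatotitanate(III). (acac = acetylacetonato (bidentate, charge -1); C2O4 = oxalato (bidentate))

Ca[Ti(acac)(C2O4)Cl2]

Ligands: 1 acetylacetonato (acac, -1), 1 oxalato (C2O4, -2), 2 chloro (Cl, -1). Ligand charge sum = -5.
Charge balance with calcium (+2) requires 1 complex ion per 1 calcium.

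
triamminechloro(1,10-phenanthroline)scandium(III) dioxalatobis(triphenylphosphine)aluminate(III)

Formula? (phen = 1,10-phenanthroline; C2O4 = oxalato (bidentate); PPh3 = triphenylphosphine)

Cation [Sc…]: ligand charges -1, Sc(III) ⇒ ion charge 2+.
Anion [Al…]: ligand charges -4, Al(III) ⇒ ion charge 1−.
One 2+ cation requires 2 of the 1− anion.

[ScCl(NH3)3(phen)][Al(C2O4)2(PPh3)2]2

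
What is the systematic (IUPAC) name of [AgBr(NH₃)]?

There is no counter-ion, so the complex is neutral overall.
Ligand charges: 1×ammine (neutral), 1×bromo (-1 each); total -1. So Ag + (-1) = 0, giving Ag = +1.
Ligands are named alphabetically: ammine before bromo.

amminebromosilver(I)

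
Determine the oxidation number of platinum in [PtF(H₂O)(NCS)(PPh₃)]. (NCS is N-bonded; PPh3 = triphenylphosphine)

+2

No counter-ion: the bracketed complex is neutral.
Ligand charges: 1×NCS = -1; 1×H2O neutral; 1×PPh3 neutral; 1×F = -1; sum -2.
Pt + (-2) = 0 ⇒ Pt is +2.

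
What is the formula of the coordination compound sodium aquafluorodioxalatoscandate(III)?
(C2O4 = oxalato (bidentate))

Na2[Sc(C2O4)2F(H2O)]

Ligands: 2 oxalato (C2O4, -2), 1 aqua (H2O, neutral), 1 fluoro (F, -1). Ligand charge sum = -5.
With Sc in oxidation state +3, the complex ion is [Sc...]^2−.
Charge balance with sodium (+1) requires 1 complex ion per 2 sodium.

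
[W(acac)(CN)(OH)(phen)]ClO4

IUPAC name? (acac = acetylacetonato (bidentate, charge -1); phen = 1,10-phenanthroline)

(acetylacetonato)cyanohydroxo(1,10-phenanthroline)tungsten(IV) perchlorate

The 1 perchlorate counter-ion carries a total charge of -1, so each complex ion is 1+.
Ligand charges: 1×acetylacetonato (-1 each), 1×1,10-phenanthroline (neutral), 1×hydroxo (-1 each), 1×cyano (-1 each); total -3. So W + (-3) = 1+, giving W = +4.
Ligands are named alphabetically: acetylacetonato before cyano before hydroxo before phenanthroline.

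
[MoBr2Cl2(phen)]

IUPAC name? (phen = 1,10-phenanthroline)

There is no counter-ion, so the complex is neutral overall.
Ligand charges: 1×1,10-phenanthroline (neutral), 2×chloro (-1 each), 2×bromo (-1 each); total -4. So Mo + (-4) = 0, giving Mo = +4.
Ligands are named alphabetically: bromo before chloro before phenanthroline.

dibromodichloro(1,10-phenanthroline)molybdenum(IV)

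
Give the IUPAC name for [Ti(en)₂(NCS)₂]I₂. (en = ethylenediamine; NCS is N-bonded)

The 2 iodide counter-ions carry a total charge of -2, so each complex ion is 2+.
Ligand charges: 2×ethylenediamine (neutral), 2×isothiocyanato (-1 each); total -2. So Ti + (-2) = 2+, giving Ti = +4.
Ligands are named alphabetically: ethylenediamine before isothiocyanato.

bis(ethylenediamine)diisothiocyanatotitanium(IV) iodide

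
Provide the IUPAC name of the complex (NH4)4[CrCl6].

ammonium hexachlorochromate(II)

The 4 ammonium counter-ions carry a total charge of +4, so each complex ion is 4−.
Ligand charges: 6×chloro (-1 each); total -6. So Cr + (-6) = 4−, giving Cr = +2.
The complex ion is anionic, so chromium takes the -ate form chromate(II).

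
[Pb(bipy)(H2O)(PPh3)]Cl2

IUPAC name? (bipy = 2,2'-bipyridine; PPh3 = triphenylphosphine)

The 2 chloride counter-ions carry a total charge of -2, so each complex ion is 2+.
Ligand charges: 1×2,2'-bipyridine (neutral), 1×aqua (neutral), 1×triphenylphosphine (neutral); total 0. So Pb + (0) = 2+, giving Pb = +2.
Ligands are named alphabetically: aqua before bipyridine before triphenylphosphine.

aqua(2,2'-bipyridine)(triphenylphosphine)lead(II) chloride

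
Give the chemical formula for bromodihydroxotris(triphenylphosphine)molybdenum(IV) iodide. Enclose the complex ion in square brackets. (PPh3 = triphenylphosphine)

[MoBr(OH)2(PPh3)3]I

Ligands: 1 bromo (Br, -1), 3 triphenylphosphine (PPh3, neutral), 2 hydroxo (OH, -1). Ligand charge sum = -3.
With Mo in oxidation state +4, the complex ion is [Mo...]^1+.
Charge balance with iodide (-1) requires 1 complex ion per 1 iodide.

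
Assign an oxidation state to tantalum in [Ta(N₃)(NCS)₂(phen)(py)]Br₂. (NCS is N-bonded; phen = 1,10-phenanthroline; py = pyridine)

+5

2 bromide outside the brackets (-1 each) → the complex ion is 2+.
Ligand charges: 2×NCS = -2; 1×phen neutral; 1×N3 = -1; 1×py neutral; sum -3.
Ta + (-3) = 2+ ⇒ Ta is +5.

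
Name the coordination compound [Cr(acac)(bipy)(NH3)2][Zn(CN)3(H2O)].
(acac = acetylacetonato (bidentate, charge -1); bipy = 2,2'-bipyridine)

(acetylacetonato)diammine(2,2'-bipyridine)chromium(II) aquatricyanozincate(II)

Zinc is always +2 in its complexes; the anion's ligand charges sum to -3, so the complex anion is 1−.
A 1:1 salt means the cation carries the equal and opposite charge, 1+.
Cation: ligand charges sum to -1; for the ion to be 1+, Cr = +2.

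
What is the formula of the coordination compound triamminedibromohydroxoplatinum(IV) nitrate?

Ligands: 1 hydroxo (OH, -1), 3 ammine (NH3, neutral), 2 bromo (Br, -1). Ligand charge sum = -3.
With Pt in oxidation state +4, the complex ion is [Pt...]^1+.
Charge balance with nitrate (-1) requires 1 complex ion per 1 nitrate.

[PtBr2(NH3)3(OH)]NO3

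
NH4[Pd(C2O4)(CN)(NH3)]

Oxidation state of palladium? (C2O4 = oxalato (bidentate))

+2

1 ammonium outside the brackets (+1 each) → the complex ion is 1−.
Ligand charges: 1×NH3 neutral; 1×CN = -1; 1×C2O4 = -2; sum -3.
Pd + (-3) = 1− ⇒ Pd is +2.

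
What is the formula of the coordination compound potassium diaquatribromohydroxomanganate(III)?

K[MnBr3(H2O)2(OH)]

Ligands: 2 aqua (H2O, neutral), 3 bromo (Br, -1), 1 hydroxo (OH, -1). Ligand charge sum = -4.
Charge balance with potassium (+1) requires 1 complex ion per 1 potassium.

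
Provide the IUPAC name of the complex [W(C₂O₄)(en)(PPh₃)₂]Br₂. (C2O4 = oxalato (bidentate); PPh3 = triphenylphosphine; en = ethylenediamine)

The 2 bromide counter-ions carry a total charge of -2, so each complex ion is 2+.
Ligand charges: 1×oxalato (-2 each), 2×triphenylphosphine (neutral), 1×ethylenediamine (neutral); total -2. So W + (-2) = 2+, giving W = +4.
Ligands are named alphabetically: ethylenediamine before oxalato before triphenylphosphine.

(ethylenediamine)oxalatobis(triphenylphosphine)tungsten(IV) bromide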